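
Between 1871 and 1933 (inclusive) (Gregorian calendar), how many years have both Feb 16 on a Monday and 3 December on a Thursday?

7

Check each year's weekday for Feb 16 and 3 December:
  1871: Thu/Sun  1872: Fri/Tue  1873: Sun/Wed  1874: Mon/Thu ✓  1875: Tue/Fri  1876: Wed/Sun  1877: Fri/Mon  1878: Sat/Tue  1879: Sun/Wed  1880: Mon/Fri  1881: Wed/Sat  1882: Thu/Sun  1883: Fri/Mon  1884: Sat/Wed  …(35 more)…  1920: Mon/Fri  1921: Wed/Sat  1922: Thu/Sun  1923: Fri/Mon  1924: Sat/Wed  1925: Mon/Thu ✓  1926: Tue/Fri  1927: Wed/Sat  1928: Thu/Mon  1929: Sat/Tue  1930: Sun/Wed  1931: Mon/Thu ✓  1932: Tue/Sat  1933: Thu/Sun
Both conditions hold in: 1874, 1885, 1891, 1903, 1914, 1925, 1931 — 7.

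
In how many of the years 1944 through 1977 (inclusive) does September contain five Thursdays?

September has 30 days; it has five Thursdays when Thursday falls among the first (month-length − 28) days — i.e. when September 1 is one of Thursday/Wednesday.
September 1 by year: 1944:Fri 1945:Sat 1946:Sun 1947:Mon 1948:Wed✓ 1949:Thu✓ 1950:Fri 1951:Sat 1952:Mon 1953:Tue 1954:Wed✓ 1955:Thu✓ 1956:Sat 1957:Sun 1958:Mon …(4 more)… 1963:Sun 1964:Tue 1965:Wed✓ 1966:Thu✓ 1967:Fri 1968:Sun 1969:Mon 1970:Tue 1971:Wed✓ 1972:Fri 1973:Sat 1974:Sun 1975:Mon 1976:Wed✓ 1977:Thu✓
Years with five Thursdays: 1948, 1949, 1954, 1955, 1960, 1965, 1966, 1971, 1976, 1977 → 10.

10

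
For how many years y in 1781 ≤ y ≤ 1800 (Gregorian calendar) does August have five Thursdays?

9

August has 31 days; it has five Thursdays when Thursday falls among the first (month-length − 28) days — i.e. when August 1 is one of Thursday/Wednesday/Tuesday.
August 1 by year: 1781:Wed✓ 1782:Thu✓ 1783:Fri 1784:Sun 1785:Mon 1786:Tue✓ 1787:Wed✓ 1788:Fri 1789:Sat 1790:Sun 1791:Mon 1792:Wed✓ 1793:Thu✓ 1794:Fri 1795:Sat 1796:Mon 1797:Tue✓ 1798:Wed✓ 1799:Thu✓ 1800:Fri
Years with five Thursdays: 1781, 1782, 1786, 1787, 1792, 1793, 1797, 1798, 1799 → 9.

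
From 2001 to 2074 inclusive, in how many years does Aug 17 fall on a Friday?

Track Aug 17's weekday year by year (advancing +1, or +2 across a Feb 29):
  2001: Fri ✓  2002: Sat (+1)  2003: Sun (+1)  2004: Tue (+2)  2005: Wed (+1)
  2006: Thu (+1)  2007: Fri (+1) ✓  2008: Sun (+2)  2009: Mon (+1)  2010: Tue (+1)
  2011: Wed (+1)  2012: Fri (+2) ✓  2013: Sat (+1)  2014: Sun (+1)  … (46 more years) …
  2061: Wed (+1)  2062: Thu (+1)  2063: Fri (+1) ✓  2064: Sun (+2)  2065: Mon (+1)
  2066: Tue (+1)  2067: Wed (+1)  2068: Fri (+2) ✓  2069: Sat (+1)  2070: Sun (+1)
  2071: Mon (+1)  2072: Wed (+2)  2073: Thu (+1)  2074: Fri (+1) ✓
Friday years: 2001, 2007, 2012, 2018, 2029, 2035, 2040, 2046, 2057, 2063, 2068, 2074 — 12 in total.

12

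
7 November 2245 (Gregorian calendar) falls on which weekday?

Friday

January 1, 2245 is a Wednesday.
November 7 is day 311 of the year, i.e. 310 days after Jan 1.
310 mod 7 = 2, so advance 2 weekdays from Wednesday: Friday.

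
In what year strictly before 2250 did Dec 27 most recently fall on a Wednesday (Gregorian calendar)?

2248

From one year to the next, a fixed date's weekday advances by 1, or by 2 when a Feb 29 lies between the two dates.
2250: December 27 is Friday.
2249: Thursday (−1)
2248: Wednesday (−1)
Dec 27 falls on a Wednesday in 2248.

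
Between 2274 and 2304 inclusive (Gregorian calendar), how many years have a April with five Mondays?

9

April has 30 days; it has five Mondays when Monday falls among the first (month-length − 28) days — i.e. when April 1 is one of Monday/Sunday.
April 1 by year: 2274:Wed 2275:Thu 2276:Sat 2277:Sun✓ 2278:Mon✓ 2279:Tue 2280:Thu 2281:Fri 2282:Sat 2283:Sun✓ 2284:Tue 2285:Wed 2286:Thu 2287:Fri 2288:Sun✓ 2289:Mon✓ 2290:Tue 2291:Wed 2292:Fri 2293:Sat 2294:Sun✓ 2295:Mon✓ 2296:Wed 2297:Thu 2298:Fri 2299:Sat 2300:Sun✓ 2301:Mon✓ 2302:Tue 2303:Wed 2304:Fri
Years with five Mondays: 2277, 2278, 2283, 2288, 2289, 2294, 2295, 2300, 2301 → 9.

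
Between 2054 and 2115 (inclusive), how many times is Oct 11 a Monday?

9

Track Oct 11's weekday year by year (advancing +1, or +2 across a Feb 29):
  2054: Sun  2055: Mon (+1) ✓  2056: Wed (+2)  2057: Thu (+1)  2058: Fri (+1)
  2059: Sat (+1)  2060: Mon (+2) ✓  2061: Tue (+1)  2062: Wed (+1)  2063: Thu (+1)
  2064: Sat (+2)  2065: Sun (+1)  2066: Mon (+1) ✓  2067: Tue (+1)  … (34 more years) …
  2102: Wed (+1)  2103: Thu (+1)  2104: Sat (+2)  2105: Sun (+1)  2106: Mon (+1) ✓
  2107: Tue (+1)  2108: Thu (+2)  2109: Fri (+1)  2110: Sat (+1)  2111: Sun (+1)
  2112: Tue (+2)  2113: Wed (+1)  2114: Thu (+1)  2115: Fri (+1)
Monday years: 2055, 2060, 2066, 2077, 2083, 2088, 2094, 2100, 2106 — 9 in total.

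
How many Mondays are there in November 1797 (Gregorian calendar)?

4

November 1797 has 30 days and begins on Wednesday.
The first Monday is November 6.
Mondays fall on 6, 13, 20, 27 — that's 4.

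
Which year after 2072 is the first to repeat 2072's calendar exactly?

Two years share a calendar iff Jan 1 falls on the same weekday and both are leap or both are common. 2072: Jan 1 is Friday, leap year.
2073: Jan 1 Sunday, common
2074: Jan 1 Monday, common
2075: Jan 1 Tuesday, common
2076: Jan 1 Wednesday, leap
2077: Jan 1 Friday, common
2078: Jan 1 Saturday, common
2079: Jan 1 Sunday, common
2080: Jan 1 Monday, leap
2081: Jan 1 Wednesday, common
2082: Jan 1 Thursday, common
2083: Jan 1 Friday, common
2084: Jan 1 Saturday, leap
2085: Jan 1 Monday, common
2086: Jan 1 Tuesday, common
2087: Jan 1 Wednesday, common
2088: Jan 1 Thursday, leap
2089: Jan 1 Saturday, common
2090: Jan 1 Sunday, common
2091: Jan 1 Monday, common
2092: Jan 1 Tuesday, leap
2093: Jan 1 Thursday, common
2094: Jan 1 Friday, common
2095: Jan 1 Saturday, common
2096: Jan 1 Sunday, leap
2097: Jan 1 Tuesday, common
2098: Jan 1 Wednesday, common
2099: Jan 1 Thursday, common
2100: Jan 1 Friday, common
2101: Jan 1 Saturday, common
2102: Jan 1 Sunday, common
2103: Jan 1 Monday, common
2104: Jan 1 Tuesday, leap
2105: Jan 1 Thursday, common
2106: Jan 1 Friday, common
2107: Jan 1 Saturday, common
2108: Jan 1 Sunday, leap
2109: Jan 1 Tuesday, common
2110: Jan 1 Wednesday, common
2111: Jan 1 Thursday, common
2112: Jan 1 Friday, leap
2112 matches on both conditions.

2112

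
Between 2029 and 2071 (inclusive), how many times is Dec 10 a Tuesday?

Track Dec 10's weekday year by year (advancing +1, or +2 across a Feb 29):
  2029: Mon  2030: Tue (+1) ✓  2031: Wed (+1)  2032: Fri (+2)  2033: Sat (+1)
  2034: Sun (+1)  2035: Mon (+1)  2036: Wed (+2)  2037: Thu (+1)  2038: Fri (+1)
  2039: Sat (+1)  2040: Mon (+2)  2041: Tue (+1) ✓  2042: Wed (+1)  … (15 more years) …
  2058: Tue (+1) ✓  2059: Wed (+1)  2060: Fri (+2)  2061: Sat (+1)  2062: Sun (+1)
  2063: Mon (+1)  2064: Wed (+2)  2065: Thu (+1)  2066: Fri (+1)  2067: Sat (+1)
  2068: Mon (+2)  2069: Tue (+1) ✓  2070: Wed (+1)  2071: Thu (+1)
Tuesday years: 2030, 2041, 2047, 2052, 2058, 2069 — 6 in total.

6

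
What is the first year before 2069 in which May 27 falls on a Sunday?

2068

From one year to the next, a fixed date's weekday advances by 1, or by 2 when a Feb 29 lies between the two dates.
2069: May 27 is Monday.
2068: Sunday (−1)
May 27 falls on a Sunday in 2068.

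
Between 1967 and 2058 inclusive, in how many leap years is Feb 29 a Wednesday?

Leap years in 1967–2058: 23 of them.
Feb 29 weekday advances by 5 (mod 7) from one leap year to the next four years later (or differs when a century non-leap intervenes).
Leap-day weekdays: 1968:Thu 1972:Tue 1976:Sun 1980:Fri 1984:Wed✓ 1988:Mon 1992:Sat 1996:Thu 2000:Tue 2004:Sun 2008:Fri 2012:Wed✓ 2016:Mon 2020:Sat 2024:Thu 2028:Tue 2032:Sun 2036:Fri 2040:Wed✓ 2044:Mon 2048:Sat 2052:Thu 2056:Tue
Wednesday: 1984, 2012, 2040 → 3.

3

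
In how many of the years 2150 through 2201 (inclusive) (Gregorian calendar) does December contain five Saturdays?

22

December has 31 days; it has five Saturdays when Saturday falls among the first (month-length − 28) days — i.e. when December 1 is one of Saturday/Friday/Thursday.
December 1 by year: 2150:Tue 2151:Wed 2152:Fri✓ 2153:Sat✓ 2154:Sun 2155:Mon 2156:Wed 2157:Thu✓ 2158:Fri✓ 2159:Sat✓ 2160:Mon 2161:Tue 2162:Wed 2163:Thu✓ 2164:Sat✓ …(22 more)… 2187:Sat✓ 2188:Mon 2189:Tue 2190:Wed 2191:Thu✓ 2192:Sat✓ 2193:Sun 2194:Mon 2195:Tue 2196:Thu✓ 2197:Fri✓ 2198:Sat✓ 2199:Sun 2200:Mon 2201:Tue
Years with five Saturdays: 2152, 2153, 2157, 2158, 2159, 2163, 2164, 2168, 2169, 2170, 2174, 2175, 2180, 2181, 2185, 2186, 2187, 2191, 2192, 2196, 2197, 2198 → 22.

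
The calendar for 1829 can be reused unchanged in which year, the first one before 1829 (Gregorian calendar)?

1818

Two years share a calendar iff Jan 1 falls on the same weekday and both are leap or both are common. 1829: Jan 1 is Thursday, common year.
1828: Jan 1 Tuesday, leap
1827: Jan 1 Monday, common
1826: Jan 1 Sunday, common
1825: Jan 1 Saturday, common
1824: Jan 1 Thursday, leap
1823: Jan 1 Wednesday, common
1822: Jan 1 Tuesday, common
1821: Jan 1 Monday, common
1820: Jan 1 Saturday, leap
1819: Jan 1 Friday, common
1818: Jan 1 Thursday, common
1818 matches on both conditions.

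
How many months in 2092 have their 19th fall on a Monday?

Check the 19th of each month of 2092: Jan 19: Sat, Feb 19: Tue, Mar 19: Wed, Apr 19: Sat, May 19: Mon, Jun 19: Thu, Jul 19: Sat, Aug 19: Tue, Sep 19: Fri, Oct 19: Sun, Nov 19: Wed, Dec 19: Fri.
Monday occurs in May — 1 month.

1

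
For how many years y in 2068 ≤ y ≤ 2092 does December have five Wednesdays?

10

December has 31 days; it has five Wednesdays when Wednesday falls among the first (month-length − 28) days — i.e. when December 1 is one of Wednesday/Tuesday/Monday.
December 1 by year: 2068:Sat 2069:Sun 2070:Mon✓ 2071:Tue✓ 2072:Thu 2073:Fri 2074:Sat 2075:Sun 2076:Tue✓ 2077:Wed✓ 2078:Thu 2079:Fri 2080:Sun 2081:Mon✓ 2082:Tue✓ 2083:Wed✓ 2084:Fri 2085:Sat 2086:Sun 2087:Mon✓ 2088:Wed✓ 2089:Thu 2090:Fri 2091:Sat 2092:Mon✓
Years with five Wednesdays: 2070, 2071, 2076, 2077, 2081, 2082, 2083, 2087, 2088, 2092 → 10.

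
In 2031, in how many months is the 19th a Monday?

1

Check the 19th of each month of 2031: Jan 19: Sun, Feb 19: Wed, Mar 19: Wed, Apr 19: Sat, May 19: Mon, Jun 19: Thu, Jul 19: Sat, Aug 19: Tue, Sep 19: Fri, Oct 19: Sun, Nov 19: Wed, Dec 19: Fri.
Monday occurs in May — 1 month.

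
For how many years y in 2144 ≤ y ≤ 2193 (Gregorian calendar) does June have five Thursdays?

14

June has 30 days; it has five Thursdays when Thursday falls among the first (month-length − 28) days — i.e. when June 1 is one of Thursday/Wednesday.
June 1 by year: 2144:Mon 2145:Tue 2146:Wed✓ 2147:Thu✓ 2148:Sat 2149:Sun 2150:Mon 2151:Tue 2152:Thu✓ 2153:Fri 2154:Sat 2155:Sun 2156:Tue 2157:Wed✓ 2158:Thu✓ …(20 more)… 2179:Tue 2180:Thu✓ 2181:Fri 2182:Sat 2183:Sun 2184:Tue 2185:Wed✓ 2186:Thu✓ 2187:Fri 2188:Sun 2189:Mon 2190:Tue 2191:Wed✓ 2192:Fri 2193:Sat
Years with five Thursdays: 2146, 2147, 2152, 2157, 2158, 2163, 2168, 2169, 2174, 2175, 2180, 2185, 2186, 2191 → 14.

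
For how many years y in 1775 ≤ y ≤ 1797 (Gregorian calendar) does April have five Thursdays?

April has 30 days; it has five Thursdays when Thursday falls among the first (month-length − 28) days — i.e. when April 1 is one of Thursday/Wednesday.
April 1 by year: 1775:Sat 1776:Mon 1777:Tue 1778:Wed✓ 1779:Thu✓ 1780:Sat 1781:Sun 1782:Mon 1783:Tue 1784:Thu✓ 1785:Fri 1786:Sat 1787:Sun 1788:Tue 1789:Wed✓ 1790:Thu✓ 1791:Fri 1792:Sun 1793:Mon 1794:Tue 1795:Wed✓ 1796:Fri 1797:Sat
Years with five Thursdays: 1778, 1779, 1784, 1789, 1790, 1795 → 6.

6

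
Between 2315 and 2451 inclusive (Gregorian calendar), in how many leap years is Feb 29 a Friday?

Leap years in 2315–2451: 34 of them.
Feb 29 weekday advances by 5 (mod 7) from one leap year to the next four years later (or differs when a century non-leap intervenes).
Leap-day weekdays: 2316:Tue 2320:Sun 2324:Fri✓ 2328:Wed 2332:Mon 2336:Sat 2340:Thu 2344:Tue 2348:Sun 2352:Fri✓ 2356:Wed 2360:Mon 2364:Sat …(8 more)… 2400:Tue 2404:Sun 2408:Fri✓ 2412:Wed 2416:Mon 2420:Sat 2424:Thu 2428:Tue 2432:Sun 2436:Fri✓ 2440:Wed 2444:Mon 2448:Sat
Friday: 2324, 2352, 2380, 2408, 2436 → 5.

5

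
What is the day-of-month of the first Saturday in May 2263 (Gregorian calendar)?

2

May 1, 2263 is a Friday, so the first Saturday is the 2nd.
The first Saturday is 2 + 0 = 2.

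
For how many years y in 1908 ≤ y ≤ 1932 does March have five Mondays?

March has 31 days; it has five Mondays when Monday falls among the first (month-length − 28) days — i.e. when March 1 is one of Monday/Sunday/Saturday.
March 1 by year: 1908:Sun✓ 1909:Mon✓ 1910:Tue 1911:Wed 1912:Fri 1913:Sat✓ 1914:Sun✓ 1915:Mon✓ 1916:Wed 1917:Thu 1918:Fri 1919:Sat✓ 1920:Mon✓ 1921:Tue 1922:Wed 1923:Thu 1924:Sat✓ 1925:Sun✓ 1926:Mon✓ 1927:Tue 1928:Thu 1929:Fri 1930:Sat✓ 1931:Sun✓ 1932:Tue
Years with five Mondays: 1908, 1909, 1913, 1914, 1915, 1919, 1920, 1924, 1925, 1926, 1930, 1931 → 12.

12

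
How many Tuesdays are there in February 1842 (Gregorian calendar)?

4

February 1842 has 28 days and begins on Tuesday.
The first Tuesday is February 1.
Tuesdays fall on 1, 8, 15, 22 — that's 4.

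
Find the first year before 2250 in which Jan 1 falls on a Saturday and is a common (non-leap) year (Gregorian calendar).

Jan 1 advances by 2 weekdays after a leap year and by 1 after a common year.
2250: Jan 1 is Tuesday.
2249: Monday
2248: Saturday (leap)
2247: Friday
2246: Thursday
2245: Wednesday
2244: Monday (leap)
2243: Sunday
2242: Saturday
2242 begins on a Saturday and is a common year.

2242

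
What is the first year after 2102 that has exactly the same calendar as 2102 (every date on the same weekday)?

Two years share a calendar iff Jan 1 falls on the same weekday and both are leap or both are common. 2102: Jan 1 is Sunday, common year.
2103: Jan 1 Monday, common
2104: Jan 1 Tuesday, leap
2105: Jan 1 Thursday, common
2106: Jan 1 Friday, common
2107: Jan 1 Saturday, common
2108: Jan 1 Sunday, leap
2109: Jan 1 Tuesday, common
2110: Jan 1 Wednesday, common
2111: Jan 1 Thursday, common
2112: Jan 1 Friday, leap
2113: Jan 1 Sunday, common
2113 matches on both conditions.

2113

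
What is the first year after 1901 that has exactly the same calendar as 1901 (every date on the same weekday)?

1907

Two years share a calendar iff Jan 1 falls on the same weekday and both are leap or both are common. 1901: Jan 1 is Tuesday, common year.
1902: Jan 1 Wednesday, common
1903: Jan 1 Thursday, common
1904: Jan 1 Friday, leap
1905: Jan 1 Sunday, common
1906: Jan 1 Monday, common
1907: Jan 1 Tuesday, common
1907 matches on both conditions.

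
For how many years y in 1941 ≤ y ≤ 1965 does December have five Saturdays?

10

December has 31 days; it has five Saturdays when Saturday falls among the first (month-length − 28) days — i.e. when December 1 is one of Saturday/Friday/Thursday.
December 1 by year: 1941:Mon 1942:Tue 1943:Wed 1944:Fri✓ 1945:Sat✓ 1946:Sun 1947:Mon 1948:Wed 1949:Thu✓ 1950:Fri✓ 1951:Sat✓ 1952:Mon 1953:Tue 1954:Wed 1955:Thu✓ 1956:Sat✓ 1957:Sun 1958:Mon 1959:Tue 1960:Thu✓ 1961:Fri✓ 1962:Sat✓ 1963:Sun 1964:Tue 1965:Wed
Years with five Saturdays: 1944, 1945, 1949, 1950, 1951, 1955, 1956, 1960, 1961, 1962 → 10.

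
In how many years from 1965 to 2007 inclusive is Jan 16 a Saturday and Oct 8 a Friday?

5

Check each year's weekday for Jan 16 and Oct 8:
  1965: Sat/Fri ✓  1966: Sun/Sat  1967: Mon/Sun  1968: Tue/Tue  1969: Thu/Wed  1970: Fri/Thu  1971: Sat/Fri ✓  1972: Sun/Sun  1973: Tue/Mon  1974: Wed/Tue  1975: Thu/Wed  1976: Fri/Fri  1977: Sun/Sat  1978: Mon/Sun  …(15 more)…  1994: Sun/Sat  1995: Mon/Sun  1996: Tue/Tue  1997: Thu/Wed  1998: Fri/Thu  1999: Sat/Fri ✓  2000: Sun/Sun  2001: Tue/Mon  2002: Wed/Tue  2003: Thu/Wed  2004: Fri/Fri  2005: Sun/Sat  2006: Mon/Sun  2007: Tue/Mon
Both conditions hold in: 1965, 1971, 1982, 1993, 1999 — 5.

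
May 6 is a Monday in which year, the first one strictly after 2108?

From one year to the next, a fixed date's weekday advances by 1, or by 2 when a Feb 29 lies between the two dates.
2108: May 6 is Sunday.
2109: Monday (+1)
May 6 falls on a Monday in 2109.

2109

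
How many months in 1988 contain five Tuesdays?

A month of length L has five Tuesdays iff its first Tuesday is on day ≤ L−28 (so day 1–3 in a 31-day month, 1–2 in a 30-day month, day 1 in a leap February).
Checking each month of 1988: Jan starts Fri (31d); Feb starts Mon (29d); Mar starts Tue (31d) ✓; Apr starts Fri (30d); May starts Sun (31d) ✓; Jun starts Wed (30d); Jul starts Fri (31d); Aug starts Mon (31d) ✓; Sep starts Thu (30d); Oct starts Sat (31d); Nov starts Tue (30d) ✓; Dec starts Thu (31d).
Five-Tuesday months: March, May, August, November → 4.

4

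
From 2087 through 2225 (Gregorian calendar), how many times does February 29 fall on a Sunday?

5

Leap years in 2087–2225: 33 of them.
Feb 29 weekday advances by 5 (mod 7) from one leap year to the next four years later (or differs when a century non-leap intervenes).
Leap-day weekdays: 2088:Sun✓ 2092:Fri 2096:Wed 2104:Fri 2108:Wed 2112:Mon 2116:Sat 2120:Thu 2124:Tue 2128:Sun✓ 2132:Fri 2136:Wed 2140:Mon …(7 more)… 2172:Sat 2176:Thu 2180:Tue 2184:Sun✓ 2188:Fri 2192:Wed 2196:Mon 2204:Wed 2208:Mon 2212:Sat 2216:Thu 2220:Tue 2224:Sun✓
Sunday: 2088, 2128, 2156, 2184, 2224 → 5.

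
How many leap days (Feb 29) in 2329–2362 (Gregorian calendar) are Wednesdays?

1

Leap years in 2329–2362: 8 of them.
Feb 29 weekday advances by 5 (mod 7) from one leap year to the next four years later (or differs when a century non-leap intervenes).
Leap-day weekdays: 2332:Mon 2336:Sat 2340:Thu 2344:Tue 2348:Sun 2352:Fri 2356:Wed✓ 2360:Mon
Wednesday: 2356 → 1.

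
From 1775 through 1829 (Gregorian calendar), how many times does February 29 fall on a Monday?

Leap years in 1775–1829: 13 of them.
Feb 29 weekday advances by 5 (mod 7) from one leap year to the next four years later (or differs when a century non-leap intervenes).
Leap-day weekdays: 1776:Thu 1780:Tue 1784:Sun 1788:Fri 1792:Wed 1796:Mon✓ 1804:Wed 1808:Mon✓ 1812:Sat 1816:Thu 1820:Tue 1824:Sun 1828:Fri
Monday: 1796, 1808 → 2.

2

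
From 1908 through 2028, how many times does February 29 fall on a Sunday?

4

Leap years in 1908–2028: 31 of them.
Feb 29 weekday advances by 5 (mod 7) from one leap year to the next four years later (or differs when a century non-leap intervenes).
Leap-day weekdays: 1908:Sat 1912:Thu 1916:Tue 1920:Sun✓ 1924:Fri 1928:Wed 1932:Mon 1936:Sat 1940:Thu 1944:Tue 1948:Sun✓ 1952:Fri 1956:Wed …(5 more)… 1980:Fri 1984:Wed 1988:Mon 1992:Sat 1996:Thu 2000:Tue 2004:Sun✓ 2008:Fri 2012:Wed 2016:Mon 2020:Sat 2024:Thu 2028:Tue
Sunday: 1920, 1948, 1976, 2004 → 4.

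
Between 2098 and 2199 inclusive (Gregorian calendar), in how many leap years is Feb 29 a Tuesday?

Leap years in 2098–2199: 24 of them.
Feb 29 weekday advances by 5 (mod 7) from one leap year to the next four years later (or differs when a century non-leap intervenes).
Leap-day weekdays: 2104:Fri 2108:Wed 2112:Mon 2116:Sat 2120:Thu 2124:Tue✓ 2128:Sun 2132:Fri 2136:Wed 2140:Mon 2144:Sat 2148:Thu 2152:Tue✓ 2156:Sun 2160:Fri 2164:Wed 2168:Mon 2172:Sat 2176:Thu 2180:Tue✓ 2184:Sun 2188:Fri 2192:Wed 2196:Mon
Tuesday: 2124, 2152, 2180 → 3.

3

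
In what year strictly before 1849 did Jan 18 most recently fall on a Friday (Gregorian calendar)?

From one year to the next, a fixed date's weekday advances by 1, or by 2 when a Feb 29 lies between the two dates.
1849: January 18 is Thursday.
1848: Tuesday (−2)
1847: Monday (−1)
1846: Sunday (−1)
1845: Saturday (−1)
1844: Thursday (−2)
1843: Wednesday (−1)
1842: Tuesday (−1)
1841: Monday (−1)
1840: Saturday (−2)
1839: Friday (−1)
Jan 18 falls on a Friday in 1839.

1839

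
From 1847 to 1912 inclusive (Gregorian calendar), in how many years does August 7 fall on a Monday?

10

Track August 7's weekday year by year (advancing +1, or +2 across a Feb 29):
  1847: Sat  1848: Mon (+2) ✓  1849: Tue (+1)  1850: Wed (+1)  1851: Thu (+1)
  1852: Sat (+2)  1853: Sun (+1)  1854: Mon (+1) ✓  1855: Tue (+1)  1856: Thu (+2)
  1857: Fri (+1)  1858: Sat (+1)  1859: Sun (+1)  1860: Tue (+2)  … (38 more years) …
  1899: Mon (+1) ✓  1900: Tue (+1)  1901: Wed (+1)  1902: Thu (+1)  1903: Fri (+1)
  1904: Sun (+2)  1905: Mon (+1) ✓  1906: Tue (+1)  1907: Wed (+1)  1908: Fri (+2)
  1909: Sat (+1)  1910: Sun (+1)  1911: Mon (+1) ✓  1912: Wed (+2)
Monday years: 1848, 1854, 1865, 1871, 1876, 1882, 1893, 1899, 1905, 1911 — 10 in total.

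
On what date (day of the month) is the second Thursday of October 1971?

14

October 1, 1971 is a Friday, so the first Thursday is the 7th.
The second Thursday is 7 + 7 = 14.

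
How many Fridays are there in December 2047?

December 2047 has 31 days and begins on Sunday.
The first Friday is December 6.
Fridays fall on 6, 13, 20, 27 — that's 4.

4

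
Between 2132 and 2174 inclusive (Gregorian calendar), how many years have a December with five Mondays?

18

December has 31 days; it has five Mondays when Monday falls among the first (month-length − 28) days — i.e. when December 1 is one of Monday/Sunday/Saturday.
December 1 by year: 2132:Mon✓ 2133:Tue 2134:Wed 2135:Thu 2136:Sat✓ 2137:Sun✓ 2138:Mon✓ 2139:Tue 2140:Thu 2141:Fri 2142:Sat✓ 2143:Sun✓ 2144:Tue 2145:Wed 2146:Thu …(13 more)… 2160:Mon✓ 2161:Tue 2162:Wed 2163:Thu 2164:Sat✓ 2165:Sun✓ 2166:Mon✓ 2167:Tue 2168:Thu 2169:Fri 2170:Sat✓ 2171:Sun✓ 2172:Tue 2173:Wed 2174:Thu
Years with five Mondays: 2132, 2136, 2137, 2138, 2142, 2143, 2148, 2149, 2153, 2154, 2155, 2159, 2160, 2164, 2165, 2166, 2170, 2171 → 18.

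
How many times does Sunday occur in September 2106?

September 2106 has 30 days and begins on Wednesday.
The first Sunday is September 5.
Sundays fall on 5, 12, 19, 26 — that's 4.

4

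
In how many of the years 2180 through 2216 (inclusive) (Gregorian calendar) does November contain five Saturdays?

November has 30 days; it has five Saturdays when Saturday falls among the first (month-length − 28) days — i.e. when November 1 is one of Saturday/Friday.
November 1 by year: 2180:Wed 2181:Thu 2182:Fri✓ 2183:Sat✓ 2184:Mon 2185:Tue 2186:Wed 2187:Thu 2188:Sat✓ 2189:Sun 2190:Mon 2191:Tue 2192:Thu 2193:Fri✓ 2194:Sat✓ …(7 more)… 2202:Mon 2203:Tue 2204:Thu 2205:Fri✓ 2206:Sat✓ 2207:Sun 2208:Tue 2209:Wed 2210:Thu 2211:Fri✓ 2212:Sun 2213:Mon 2214:Tue 2215:Wed 2216:Fri✓
Years with five Saturdays: 2182, 2183, 2188, 2193, 2194, 2199, 2200, 2205, 2206, 2211, 2216 → 11.

11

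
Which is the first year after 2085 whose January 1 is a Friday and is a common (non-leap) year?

Jan 1 advances by 2 weekdays after a leap year and by 1 after a common year.
2085: Jan 1 is Monday.
2086: Tuesday
2087: Wednesday
2088: Thursday (leap)
2089: Saturday
2090: Sunday
2091: Monday
2092: Tuesday (leap)
2093: Thursday
2094: Friday
2094 begins on a Friday and is a common year.

2094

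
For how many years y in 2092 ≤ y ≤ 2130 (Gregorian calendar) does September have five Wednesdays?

September has 30 days; it has five Wednesdays when Wednesday falls among the first (month-length − 28) days — i.e. when September 1 is one of Wednesday/Tuesday.
September 1 by year: 2092:Mon 2093:Tue✓ 2094:Wed✓ 2095:Thu 2096:Sat 2097:Sun 2098:Mon 2099:Tue✓ 2100:Wed✓ 2101:Thu 2102:Fri 2103:Sat 2104:Mon 2105:Tue✓ 2106:Wed✓ …(9 more)… 2116:Tue✓ 2117:Wed✓ 2118:Thu 2119:Fri 2120:Sun 2121:Mon 2122:Tue✓ 2123:Wed✓ 2124:Fri 2125:Sat 2126:Sun 2127:Mon 2128:Wed✓ 2129:Thu 2130:Fri
Years with five Wednesdays: 2093, 2094, 2099, 2100, 2105, 2106, 2111, 2116, 2117, 2122, 2123, 2128 → 12.

12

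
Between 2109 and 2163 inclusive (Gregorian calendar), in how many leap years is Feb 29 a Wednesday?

Leap years in 2109–2163: 13 of them.
Feb 29 weekday advances by 5 (mod 7) from one leap year to the next four years later (or differs when a century non-leap intervenes).
Leap-day weekdays: 2112:Mon 2116:Sat 2120:Thu 2124:Tue 2128:Sun 2132:Fri 2136:Wed✓ 2140:Mon 2144:Sat 2148:Thu 2152:Tue 2156:Sun 2160:Fri
Wednesday: 2136 → 1.

1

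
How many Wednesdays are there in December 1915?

December 1915 has 31 days and begins on Wednesday.
The first Wednesday is December 1.
Wednesdays fall on 1, 8, 15, 22, 29 — that's 5.

5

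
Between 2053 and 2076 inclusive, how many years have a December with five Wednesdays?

11

December has 31 days; it has five Wednesdays when Wednesday falls among the first (month-length − 28) days — i.e. when December 1 is one of Wednesday/Tuesday/Monday.
December 1 by year: 2053:Mon✓ 2054:Tue✓ 2055:Wed✓ 2056:Fri 2057:Sat 2058:Sun 2059:Mon✓ 2060:Wed✓ 2061:Thu 2062:Fri 2063:Sat 2064:Mon✓ 2065:Tue✓ 2066:Wed✓ 2067:Thu 2068:Sat 2069:Sun 2070:Mon✓ 2071:Tue✓ 2072:Thu 2073:Fri 2074:Sat 2075:Sun 2076:Tue✓
Years with five Wednesdays: 2053, 2054, 2055, 2059, 2060, 2064, 2065, 2066, 2070, 2071, 2076 → 11.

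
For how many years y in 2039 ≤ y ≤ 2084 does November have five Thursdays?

13

November has 30 days; it has five Thursdays when Thursday falls among the first (month-length − 28) days — i.e. when November 1 is one of Thursday/Wednesday.
November 1 by year: 2039:Tue 2040:Thu✓ 2041:Fri 2042:Sat 2043:Sun 2044:Tue 2045:Wed✓ 2046:Thu✓ 2047:Fri 2048:Sun 2049:Mon 2050:Tue 2051:Wed✓ 2052:Fri 2053:Sat …(16 more)… 2070:Sat 2071:Sun 2072:Tue 2073:Wed✓ 2074:Thu✓ 2075:Fri 2076:Sun 2077:Mon 2078:Tue 2079:Wed✓ 2080:Fri 2081:Sat 2082:Sun 2083:Mon 2084:Wed✓
Years with five Thursdays: 2040, 2045, 2046, 2051, 2056, 2057, 2062, 2063, 2068, 2073, 2074, 2079, 2084 → 13.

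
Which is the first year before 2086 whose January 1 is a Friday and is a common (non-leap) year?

2083

Jan 1 advances by 2 weekdays after a leap year and by 1 after a common year.
2086: Jan 1 is Tuesday.
2085: Monday
2084: Saturday (leap)
2083: Friday
2083 begins on a Friday and is a common year.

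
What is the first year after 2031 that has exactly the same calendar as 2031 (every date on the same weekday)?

2042

Two years share a calendar iff Jan 1 falls on the same weekday and both are leap or both are common. 2031: Jan 1 is Wednesday, common year.
2032: Jan 1 Thursday, leap
2033: Jan 1 Saturday, common
2034: Jan 1 Sunday, common
2035: Jan 1 Monday, common
2036: Jan 1 Tuesday, leap
2037: Jan 1 Thursday, common
2038: Jan 1 Friday, common
2039: Jan 1 Saturday, common
2040: Jan 1 Sunday, leap
2041: Jan 1 Tuesday, common
2042: Jan 1 Wednesday, common
2042 matches on both conditions.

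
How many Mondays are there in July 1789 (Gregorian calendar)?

July 1789 has 31 days and begins on Wednesday.
The first Monday is July 6.
Mondays fall on 6, 13, 20, 27 — that's 4.

4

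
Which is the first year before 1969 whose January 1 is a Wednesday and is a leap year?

1964

Jan 1 advances by 2 weekdays after a leap year and by 1 after a common year.
1969: Jan 1 is Wednesday.
1968: Monday (leap)
1967: Sunday
1966: Saturday
1965: Friday
1964: Wednesday (leap)
1964 begins on a Wednesday and is a leap year.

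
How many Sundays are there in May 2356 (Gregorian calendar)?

May 2356 has 31 days and begins on Tuesday.
The first Sunday is May 6.
Sundays fall on 6, 13, 20, 27 — that's 4.

4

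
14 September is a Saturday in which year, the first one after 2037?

2041

From one year to the next, a fixed date's weekday advances by 1, or by 2 when a Feb 29 lies between the two dates.
2037: September 14 is Monday.
2038: Tuesday (+1)
2039: Wednesday (+1)
2040: Friday (+2)
2041: Saturday (+1)
14 September falls on a Saturday in 2041.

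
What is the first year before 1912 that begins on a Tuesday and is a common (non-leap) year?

Jan 1 advances by 2 weekdays after a leap year and by 1 after a common year.
1912: Jan 1 is Monday (leap).
1911: Sunday
1910: Saturday
1909: Friday
1908: Wednesday (leap)
1907: Tuesday
1907 begins on a Tuesday and is a common year.

1907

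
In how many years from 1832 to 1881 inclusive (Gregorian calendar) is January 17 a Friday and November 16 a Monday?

Check each year's weekday for January 17 and November 16:
  1832: Tue/Fri  1833: Thu/Sat  1834: Fri/Sun  1835: Sat/Mon  1836: Sun/Wed  1837: Tue/Thu  1838: Wed/Fri  1839: Thu/Sat  1840: Fri/Mon ✓  1841: Sun/Tue  1842: Mon/Wed  1843: Tue/Thu  1844: Wed/Sat  1845: Fri/Sun  …(22 more)…  1868: Fri/Mon ✓  1869: Sun/Tue  1870: Mon/Wed  1871: Tue/Thu  1872: Wed/Sat  1873: Fri/Sun  1874: Sat/Mon  1875: Sun/Tue  1876: Mon/Thu  1877: Wed/Fri  1878: Thu/Sat  1879: Fri/Sun  1880: Sat/Tue  1881: Mon/Wed
Both conditions hold in: 1840, 1868 — 2.

2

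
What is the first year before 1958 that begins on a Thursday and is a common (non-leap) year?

1953

Jan 1 advances by 2 weekdays after a leap year and by 1 after a common year.
1958: Jan 1 is Wednesday.
1957: Tuesday
1956: Sunday (leap)
1955: Saturday
1954: Friday
1953: Thursday
1953 begins on a Thursday and is a common year.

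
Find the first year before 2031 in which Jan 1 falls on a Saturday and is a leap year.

2028

Jan 1 advances by 2 weekdays after a leap year and by 1 after a common year.
2031: Jan 1 is Wednesday.
2030: Tuesday
2029: Monday
2028: Saturday (leap)
2028 begins on a Saturday and is a leap year.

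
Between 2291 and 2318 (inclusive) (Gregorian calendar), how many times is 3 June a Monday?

5

Track 3 June's weekday year by year (advancing +1, or +2 across a Feb 29):
  2291: Wed  2292: Fri (+2)  2293: Sat (+1)  2294: Sun (+1)  2295: Mon (+1) ✓
  2296: Wed (+2)  2297: Thu (+1)  2298: Fri (+1)  2299: Sat (+1)  2300: Sun (+1)
  2301: Mon (+1) ✓  2302: Tue (+1)  2303: Wed (+1)  2304: Fri (+2)  2305: Sat (+1)
  2306: Sun (+1)  2307: Mon (+1) ✓  2308: Wed (+2)  2309: Thu (+1)  2310: Fri (+1)
  2311: Sat (+1)  2312: Mon (+2) ✓  2313: Tue (+1)  2314: Wed (+1)  2315: Thu (+1)
  2316: Sat (+2)  2317: Sun (+1)  2318: Mon (+1) ✓
Monday years: 2295, 2301, 2307, 2312, 2318 — 5 in total.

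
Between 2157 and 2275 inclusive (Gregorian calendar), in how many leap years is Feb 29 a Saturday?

Leap years in 2157–2275: 28 of them.
Feb 29 weekday advances by 5 (mod 7) from one leap year to the next four years later (or differs when a century non-leap intervenes).
Leap-day weekdays: 2160:Fri 2164:Wed 2168:Mon 2172:Sat✓ 2176:Thu 2180:Tue 2184:Sun 2188:Fri 2192:Wed 2196:Mon 2204:Wed 2208:Mon 2212:Sat✓ 2216:Thu 2220:Tue 2224:Sun 2228:Fri 2232:Wed 2236:Mon 2240:Sat✓ 2244:Thu 2248:Tue 2252:Sun 2256:Fri 2260:Wed 2264:Mon 2268:Sat✓ 2272:Thu
Saturday: 2172, 2212, 2240, 2268 → 4.

4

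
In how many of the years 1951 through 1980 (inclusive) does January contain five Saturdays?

January has 31 days; it has five Saturdays when Saturday falls among the first (month-length − 28) days — i.e. when January 1 is one of Saturday/Friday/Thursday.
January 1 by year: 1951:Mon 1952:Tue 1953:Thu✓ 1954:Fri✓ 1955:Sat✓ 1956:Sun 1957:Tue 1958:Wed 1959:Thu✓ 1960:Fri✓ 1961:Sun 1962:Mon 1963:Tue 1964:Wed 1965:Fri✓ 1966:Sat✓ 1967:Sun 1968:Mon 1969:Wed 1970:Thu✓ 1971:Fri✓ 1972:Sat✓ 1973:Mon 1974:Tue 1975:Wed 1976:Thu✓ 1977:Sat✓ 1978:Sun 1979:Mon 1980:Tue
Years with five Saturdays: 1953, 1954, 1955, 1959, 1960, 1965, 1966, 1970, 1971, 1972, 1976, 1977 → 12.

12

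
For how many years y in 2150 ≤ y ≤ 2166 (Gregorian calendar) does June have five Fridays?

June has 30 days; it has five Fridays when Friday falls among the first (month-length − 28) days — i.e. when June 1 is one of Friday/Thursday.
June 1 by year: 2150:Mon 2151:Tue 2152:Thu✓ 2153:Fri✓ 2154:Sat 2155:Sun 2156:Tue 2157:Wed 2158:Thu✓ 2159:Fri✓ 2160:Sun 2161:Mon 2162:Tue 2163:Wed 2164:Fri✓ 2165:Sat 2166:Sun
Years with five Fridays: 2152, 2153, 2158, 2159, 2164 → 5.

5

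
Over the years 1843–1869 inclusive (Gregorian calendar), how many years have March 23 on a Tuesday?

4

Track March 23's weekday year by year (advancing +1, or +2 across a Feb 29):
  1843: Thu  1844: Sat (+2)  1845: Sun (+1)  1846: Mon (+1)  1847: Tue (+1) ✓
  1848: Thu (+2)  1849: Fri (+1)  1850: Sat (+1)  1851: Sun (+1)  1852: Tue (+2) ✓
  1853: Wed (+1)  1854: Thu (+1)  1855: Fri (+1)  1856: Sun (+2)  1857: Mon (+1)
  1858: Tue (+1) ✓  1859: Wed (+1)  1860: Fri (+2)  1861: Sat (+1)  1862: Sun (+1)
  1863: Mon (+1)  1864: Wed (+2)  1865: Thu (+1)  1866: Fri (+1)  1867: Sat (+1)
  1868: Mon (+2)  1869: Tue (+1) ✓
Tuesday years: 1847, 1852, 1858, 1869 — 4 in total.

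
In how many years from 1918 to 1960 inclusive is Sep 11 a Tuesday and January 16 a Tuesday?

4

Check each year's weekday for Sep 11 and January 16:
  1918: Wed/Wed  1919: Thu/Thu  1920: Sat/Fri  1921: Sun/Sun  1922: Mon/Mon  1923: Tue/Tue ✓  1924: Thu/Wed  1925: Fri/Fri  1926: Sat/Sat  1927: Sun/Sun  1928: Tue/Mon  1929: Wed/Wed  1930: Thu/Thu  1931: Fri/Fri  …(15 more)…  1947: Thu/Thu  1948: Sat/Fri  1949: Sun/Sun  1950: Mon/Mon  1951: Tue/Tue ✓  1952: Thu/Wed  1953: Fri/Fri  1954: Sat/Sat  1955: Sun/Sun  1956: Tue/Mon  1957: Wed/Wed  1958: Thu/Thu  1959: Fri/Fri  1960: Sun/Sat
Both conditions hold in: 1923, 1934, 1945, 1951 — 4.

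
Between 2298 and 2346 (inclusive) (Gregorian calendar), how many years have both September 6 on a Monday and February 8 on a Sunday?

Check each year's weekday for September 6 and February 8:
  2298: Tue/Tue  2299: Wed/Wed  2300: Thu/Thu  2301: Fri/Fri  2302: Sat/Sat  2303: Sun/Sun  2304: Tue/Mon  2305: Wed/Wed  2306: Thu/Thu  2307: Fri/Fri  2308: Sun/Sat  2309: Mon/Mon  2310: Tue/Tue  2311: Wed/Wed  …(21 more)…  2333: Wed/Wed  2334: Thu/Thu  2335: Fri/Fri  2336: Sun/Sat  2337: Mon/Mon  2338: Tue/Tue  2339: Wed/Wed  2340: Fri/Thu  2341: Sat/Sat  2342: Sun/Sun  2343: Mon/Mon  2344: Wed/Tue  2345: Thu/Thu  2346: Fri/Fri
Both conditions hold in: 2320 — 1.

1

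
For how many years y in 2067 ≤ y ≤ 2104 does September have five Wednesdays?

10

September has 30 days; it has five Wednesdays when Wednesday falls among the first (month-length − 28) days — i.e. when September 1 is one of Wednesday/Tuesday.
September 1 by year: 2067:Thu 2068:Sat 2069:Sun 2070:Mon 2071:Tue✓ 2072:Thu 2073:Fri 2074:Sat 2075:Sun 2076:Tue✓ 2077:Wed✓ 2078:Thu 2079:Fri 2080:Sun 2081:Mon …(8 more)… 2090:Fri 2091:Sat 2092:Mon 2093:Tue✓ 2094:Wed✓ 2095:Thu 2096:Sat 2097:Sun 2098:Mon 2099:Tue✓ 2100:Wed✓ 2101:Thu 2102:Fri 2103:Sat 2104:Mon
Years with five Wednesdays: 2071, 2076, 2077, 2082, 2083, 2088, 2093, 2094, 2099, 2100 → 10.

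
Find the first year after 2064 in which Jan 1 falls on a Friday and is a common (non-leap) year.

Jan 1 advances by 2 weekdays after a leap year and by 1 after a common year.
2064: Jan 1 is Tuesday (leap).
2065: Thursday
2066: Friday
2066 begins on a Friday and is a common year.

2066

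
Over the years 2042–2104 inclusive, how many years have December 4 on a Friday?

Track December 4's weekday year by year (advancing +1, or +2 across a Feb 29):
  2042: Thu  2043: Fri (+1) ✓  2044: Sun (+2)  2045: Mon (+1)  2046: Tue (+1)
  2047: Wed (+1)  2048: Fri (+2) ✓  2049: Sat (+1)  2050: Sun (+1)  2051: Mon (+1)
  2052: Wed (+2)  2053: Thu (+1)  2054: Fri (+1) ✓  2055: Sat (+1)  … (35 more years) …
  2091: Tue (+1)  2092: Thu (+2)  2093: Fri (+1) ✓  2094: Sat (+1)  2095: Sun (+1)
  2096: Tue (+2)  2097: Wed (+1)  2098: Thu (+1)  2099: Fri (+1) ✓  2100: Sat (+1)
  2101: Sun (+1)  2102: Mon (+1)  2103: Tue (+1)  2104: Thu (+2)
Friday years: 2043, 2048, 2054, 2065, 2071, 2076, 2082, 2093, 2099 — 9 in total.

9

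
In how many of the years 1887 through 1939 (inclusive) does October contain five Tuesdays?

24

October has 31 days; it has five Tuesdays when Tuesday falls among the first (month-length − 28) days — i.e. when October 1 is one of Tuesday/Monday/Sunday.
October 1 by year: 1887:Sat 1888:Mon✓ 1889:Tue✓ 1890:Wed 1891:Thu 1892:Sat 1893:Sun✓ 1894:Mon✓ 1895:Tue✓ 1896:Thu 1897:Fri 1898:Sat 1899:Sun✓ 1900:Mon✓ 1901:Tue✓ …(23 more)… 1925:Thu 1926:Fri 1927:Sat 1928:Mon✓ 1929:Tue✓ 1930:Wed 1931:Thu 1932:Sat 1933:Sun✓ 1934:Mon✓ 1935:Tue✓ 1936:Thu 1937:Fri 1938:Sat 1939:Sun✓
Years with five Tuesdays: 1888, 1889, 1893, 1894, 1895, 1899, 1900, 1901, 1905, 1906, 1907, 1911, 1912, 1916, 1917, 1918, 1922, 1923, 1928, 1929, 1933, 1934, 1935, 1939 → 24.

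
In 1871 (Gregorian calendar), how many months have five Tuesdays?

4

A month of length L has five Tuesdays iff its first Tuesday is on day ≤ L−28 (so day 1–3 in a 31-day month, 1–2 in a 30-day month, day 1 in a leap February).
Checking each month of 1871: Jan starts Sun (31d) ✓; Feb starts Wed (28d); Mar starts Wed (31d); Apr starts Sat (30d); May starts Mon (31d) ✓; Jun starts Thu (30d); Jul starts Sat (31d); Aug starts Tue (31d) ✓; Sep starts Fri (30d); Oct starts Sun (31d) ✓; Nov starts Wed (30d); Dec starts Fri (31d).
Five-Tuesday months: January, May, August, October → 4.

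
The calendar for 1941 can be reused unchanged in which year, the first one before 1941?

Two years share a calendar iff Jan 1 falls on the same weekday and both are leap or both are common. 1941: Jan 1 is Wednesday, common year.
1940: Jan 1 Monday, leap
1939: Jan 1 Sunday, common
1938: Jan 1 Saturday, common
1937: Jan 1 Friday, common
1936: Jan 1 Wednesday, leap
1935: Jan 1 Tuesday, common
1934: Jan 1 Monday, common
1933: Jan 1 Sunday, common
1932: Jan 1 Friday, leap
1931: Jan 1 Thursday, common
1930: Jan 1 Wednesday, common
1930 matches on both conditions.

1930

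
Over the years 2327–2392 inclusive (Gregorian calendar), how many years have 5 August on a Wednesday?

10

Track 5 August's weekday year by year (advancing +1, or +2 across a Feb 29):
  2327: Fri  2328: Sun (+2)  2329: Mon (+1)  2330: Tue (+1)  2331: Wed (+1) ✓
  2332: Fri (+2)  2333: Sat (+1)  2334: Sun (+1)  2335: Mon (+1)  2336: Wed (+2) ✓
  2337: Thu (+1)  2338: Fri (+1)  2339: Sat (+1)  2340: Mon (+2)  … (38 more years) …
  2379: Sun (+1)  2380: Tue (+2)  2381: Wed (+1) ✓  2382: Thu (+1)  2383: Fri (+1)
  2384: Sun (+2)  2385: Mon (+1)  2386: Tue (+1)  2387: Wed (+1) ✓  2388: Fri (+2)
  2389: Sat (+1)  2390: Sun (+1)  2391: Mon (+1)  2392: Wed (+2) ✓
Wednesday years: 2331, 2336, 2342, 2353, 2359, 2364, 2370, 2381, 2387, 2392 — 10 in total.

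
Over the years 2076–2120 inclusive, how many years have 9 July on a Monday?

Track 9 July's weekday year by year (advancing +1, or +2 across a Feb 29):
  2076: Thu  2077: Fri (+1)  2078: Sat (+1)  2079: Sun (+1)  2080: Tue (+2)
  2081: Wed (+1)  2082: Thu (+1)  2083: Fri (+1)  2084: Sun (+2)  2085: Mon (+1) ✓
  2086: Tue (+1)  2087: Wed (+1)  2088: Fri (+2)  2089: Sat (+1)  … (17 more years) …
  2107: Sat (+1)  2108: Mon (+2) ✓  2109: Tue (+1)  2110: Wed (+1)  2111: Thu (+1)
  2112: Sat (+2)  2113: Sun (+1)  2114: Mon (+1) ✓  2115: Tue (+1)  2116: Thu (+2)
  2117: Fri (+1)  2118: Sat (+1)  2119: Sun (+1)  2120: Tue (+2)
Monday years: 2085, 2091, 2096, 2103, 2108, 2114 — 6 in total.

6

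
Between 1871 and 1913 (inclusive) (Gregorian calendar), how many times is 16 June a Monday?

6

Track 16 June's weekday year by year (advancing +1, or +2 across a Feb 29):
  1871: Fri  1872: Sun (+2)  1873: Mon (+1) ✓  1874: Tue (+1)  1875: Wed (+1)
  1876: Fri (+2)  1877: Sat (+1)  1878: Sun (+1)  1879: Mon (+1) ✓  1880: Wed (+2)
  1881: Thu (+1)  1882: Fri (+1)  1883: Sat (+1)  1884: Mon (+2) ✓  … (15 more years) …
  1900: Sat (+1)  1901: Sun (+1)  1902: Mon (+1) ✓  1903: Tue (+1)  1904: Thu (+2)
  1905: Fri (+1)  1906: Sat (+1)  1907: Sun (+1)  1908: Tue (+2)  1909: Wed (+1)
  1910: Thu (+1)  1911: Fri (+1)  1912: Sun (+2)  1913: Mon (+1) ✓
Monday years: 1873, 1879, 1884, 1890, 1902, 1913 — 6 in total.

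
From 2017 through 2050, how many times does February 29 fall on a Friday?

Leap years in 2017–2050: 8 of them.
Feb 29 weekday advances by 5 (mod 7) from one leap year to the next four years later (or differs when a century non-leap intervenes).
Leap-day weekdays: 2020:Sat 2024:Thu 2028:Tue 2032:Sun 2036:Fri✓ 2040:Wed 2044:Mon 2048:Sat
Friday: 2036 → 1.

1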